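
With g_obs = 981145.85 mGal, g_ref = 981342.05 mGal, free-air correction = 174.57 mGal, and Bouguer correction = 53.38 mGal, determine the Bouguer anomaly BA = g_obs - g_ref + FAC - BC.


BA = g_obs - g_ref + FAC - BC
= 981145.85 - 981342.05 + 174.57 - 53.38
= -75.01 mGal

-75.01


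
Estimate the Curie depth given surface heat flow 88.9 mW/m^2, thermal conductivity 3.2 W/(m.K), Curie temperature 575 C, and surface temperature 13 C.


T_Curie - T_surf = 575 - 13 = 562 C
Convert q to W/m^2: 88.9 mW/m^2 = 0.0889 W/m^2
d = 562 * 3.2 / 0.0889 = 20229.47 m

20229.47


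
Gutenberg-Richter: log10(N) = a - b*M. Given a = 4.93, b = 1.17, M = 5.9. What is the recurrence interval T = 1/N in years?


log10(N) = 4.93 - 1.17*5.9 = -1.973
N = 10^-1.973 = 0.010641
T = 1/N = 1/0.010641 = 93.9723 years

93.9723


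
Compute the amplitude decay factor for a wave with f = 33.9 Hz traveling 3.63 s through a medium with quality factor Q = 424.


pi*f*t/Q = pi*33.9*3.63/424 = 0.911781
A/A0 = exp(-0.911781) = 0.401808

0.401808


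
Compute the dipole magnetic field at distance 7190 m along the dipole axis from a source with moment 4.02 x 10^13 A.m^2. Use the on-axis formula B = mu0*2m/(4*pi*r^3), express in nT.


m = 4.02 x 10^13 = 40200000000000 A.m^2
2m = 80400000000000 A.m^2
r^3 = 7190^3 = 371694959000
B = (4pi*10^-7) * 80400000000000 / (4*pi * 371694959000) * 1e9
= 101033619.739448 / 4670856610283.04 * 1e9
= 21630.6404 nT

21630.6404


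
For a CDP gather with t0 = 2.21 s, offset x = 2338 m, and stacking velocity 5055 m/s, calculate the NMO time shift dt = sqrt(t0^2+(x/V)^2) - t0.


x/Vnmo = 2338/5055 = 0.462512
(x/Vnmo)^2 = 0.213918
t0^2 = 4.8841
sqrt(4.8841 + 0.213918) = 2.257879
dt = 2.257879 - 2.21 = 0.047879

0.047879


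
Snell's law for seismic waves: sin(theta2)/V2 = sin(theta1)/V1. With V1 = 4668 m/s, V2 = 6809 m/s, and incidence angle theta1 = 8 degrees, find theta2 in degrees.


sin(theta1) = sin(8 deg) = 0.139173
sin(theta2) = V2/V1 * sin(theta1) = 6809/4668 * 0.139173 = 0.203005
theta2 = arcsin(0.203005) = 11.7128 degrees

11.7128


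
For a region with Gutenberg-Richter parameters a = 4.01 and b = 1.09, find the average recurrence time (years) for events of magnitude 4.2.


log10(N) = 4.01 - 1.09*4.2 = -0.568
N = 10^-0.568 = 0.270396
T = 1/N = 1/0.270396 = 3.6983 years

3.6983


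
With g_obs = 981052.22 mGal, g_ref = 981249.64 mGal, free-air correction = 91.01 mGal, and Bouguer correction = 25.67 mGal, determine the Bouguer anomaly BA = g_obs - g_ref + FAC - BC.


BA = g_obs - g_ref + FAC - BC
= 981052.22 - 981249.64 + 91.01 - 25.67
= -132.08 mGal

-132.08


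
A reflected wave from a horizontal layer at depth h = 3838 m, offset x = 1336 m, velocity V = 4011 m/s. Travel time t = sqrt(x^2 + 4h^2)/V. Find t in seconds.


x^2 + 4h^2 = 1336^2 + 4*3838^2 = 1784896 + 58920976 = 60705872
sqrt(60705872) = 7791.3973
t = 7791.3973 / 4011 = 1.9425 s

1.9425


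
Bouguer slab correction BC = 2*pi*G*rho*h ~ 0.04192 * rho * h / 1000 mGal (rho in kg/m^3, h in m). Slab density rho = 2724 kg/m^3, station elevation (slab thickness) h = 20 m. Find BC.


BC = 0.04192 * rho * h / 1000
= 0.04192 * 2724 * 20 / 1000
= 2.2838 mGal

2.2838


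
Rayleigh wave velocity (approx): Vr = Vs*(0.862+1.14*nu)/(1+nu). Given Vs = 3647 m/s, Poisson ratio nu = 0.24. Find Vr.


Numerator factor = 0.862 + 1.14*0.24 = 1.1356
Denominator = 1 + 0.24 = 1.24
Vr = 3647 * 1.1356 / 1.24 = 3339.95 m/s

3339.95


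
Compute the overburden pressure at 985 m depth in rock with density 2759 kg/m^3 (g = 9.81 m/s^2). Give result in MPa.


P = rho * g * z / 1e6
= 2759 * 9.81 * 985 / 1e6
= 26659803.15 / 1e6
= 26.6598 MPa

26.6598


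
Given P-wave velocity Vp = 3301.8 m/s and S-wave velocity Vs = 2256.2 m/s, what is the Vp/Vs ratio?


Vp/Vs = 3301.8 / 2256.2
= 1.4634

1.4634


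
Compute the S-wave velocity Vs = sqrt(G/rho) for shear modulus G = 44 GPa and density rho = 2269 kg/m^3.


Convert G to Pa: G = 44e9 Pa
Compute G/rho = 44e9 / 2269 = 19391802.5562
Vs = sqrt(19391802.5562) = 4403.61 m/s

4403.61


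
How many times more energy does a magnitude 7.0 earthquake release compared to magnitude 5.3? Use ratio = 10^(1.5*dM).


M2 - M1 = 7.0 - 5.3 = 1.7
1.5 * 1.7 = 2.55
ratio = 10^2.55 = 354.81

354.81


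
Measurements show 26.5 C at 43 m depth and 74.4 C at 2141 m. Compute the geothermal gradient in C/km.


dT = 74.4 - 26.5 = 47.9 C
dz = 2141 - 43 = 2098 m
gradient = dT/dz * 1000 = 47.9/2098 * 1000 = 22.8313 C/km

22.8313


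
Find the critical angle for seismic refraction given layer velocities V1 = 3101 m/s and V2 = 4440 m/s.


V1/V2 = 3101/4440 = 0.698423
theta_c = arcsin(0.698423) = 44.3007 degrees

44.3007


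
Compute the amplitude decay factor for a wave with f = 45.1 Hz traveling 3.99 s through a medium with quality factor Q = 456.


pi*f*t/Q = pi*45.1*3.99/456 = 1.239751
A/A0 = exp(-1.239751) = 0.289456

0.289456


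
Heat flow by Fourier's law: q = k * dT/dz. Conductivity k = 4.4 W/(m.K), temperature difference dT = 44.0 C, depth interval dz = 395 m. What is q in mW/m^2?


q = k * dT / dz * 1000
= 4.4 * 44.0 / 395 * 1000
= 0.490127 * 1000
= 490.1266 mW/m^2

490.1266


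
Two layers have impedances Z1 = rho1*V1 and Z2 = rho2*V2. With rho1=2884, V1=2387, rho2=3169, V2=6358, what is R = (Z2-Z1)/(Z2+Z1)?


Z1 = 2884 * 2387 = 6884108
Z2 = 3169 * 6358 = 20148502
R = (20148502 - 6884108) / (20148502 + 6884108) = 13264394 / 27032610 = 0.4907

0.4907


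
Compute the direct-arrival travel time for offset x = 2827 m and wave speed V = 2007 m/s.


t = x / V
= 2827 / 2007
= 1.4086 s

1.4086


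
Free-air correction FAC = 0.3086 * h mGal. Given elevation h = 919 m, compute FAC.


FAC = 0.3086 * h
= 0.3086 * 919
= 283.6034 mGal

283.6034


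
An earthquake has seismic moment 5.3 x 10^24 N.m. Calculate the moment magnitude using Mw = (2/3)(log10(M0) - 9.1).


log10(M0) = log10(5.3 x 10^24) = 24.7243
Mw = 2/3 * (24.7243 - 9.1)
= 2/3 * 15.6243
= 10.42

10.42


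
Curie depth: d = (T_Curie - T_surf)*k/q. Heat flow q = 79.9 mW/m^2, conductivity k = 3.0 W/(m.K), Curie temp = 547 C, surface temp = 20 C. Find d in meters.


T_Curie - T_surf = 547 - 20 = 527 C
Convert q to W/m^2: 79.9 mW/m^2 = 0.0799 W/m^2
d = 527 * 3.0 / 0.0799 = 19787.23 m

19787.23


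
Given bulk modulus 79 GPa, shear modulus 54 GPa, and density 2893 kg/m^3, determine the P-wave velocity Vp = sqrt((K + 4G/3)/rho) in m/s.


First compute the effective modulus:
K + 4G/3 = 79e9 + 4*54e9/3 = 151000000000.0 Pa
Then divide by density:
151000000000.0 / 2893 = 52194953.3356 Pa/(kg/m^3)
Take the square root:
Vp = sqrt(52194953.3356) = 7224.61 m/s

7224.61


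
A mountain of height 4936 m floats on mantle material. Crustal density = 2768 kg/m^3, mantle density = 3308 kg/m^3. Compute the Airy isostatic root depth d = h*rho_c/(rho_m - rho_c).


rho_m - rho_c = 3308 - 2768 = 540
d = 4936 * 2768 / 540
= 13662848 / 540
= 25301.57 m

25301.57


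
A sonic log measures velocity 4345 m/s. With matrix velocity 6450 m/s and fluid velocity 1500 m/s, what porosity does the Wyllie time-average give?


1/V - 1/Vm = 1/4345 - 1/6450 = 7.511e-05
1/Vf - 1/Vm = 1/1500 - 1/6450 = 0.00051163
phi = 7.511e-05 / 0.00051163 = 0.1468

0.1468


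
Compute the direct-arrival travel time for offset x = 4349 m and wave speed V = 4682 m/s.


t = x / V
= 4349 / 4682
= 0.9289 s

0.9289


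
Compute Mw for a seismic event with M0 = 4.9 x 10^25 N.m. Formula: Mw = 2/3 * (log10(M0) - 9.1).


log10(M0) = log10(4.9 x 10^25) = 25.6902
Mw = 2/3 * (25.6902 - 9.1)
= 2/3 * 16.5902
= 11.06

11.06


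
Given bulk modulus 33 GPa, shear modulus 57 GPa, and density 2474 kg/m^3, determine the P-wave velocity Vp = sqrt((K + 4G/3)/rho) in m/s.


First compute the effective modulus:
K + 4G/3 = 33e9 + 4*57e9/3 = 109000000000.0 Pa
Then divide by density:
109000000000.0 / 2474 = 44058205.3355 Pa/(kg/m^3)
Take the square root:
Vp = sqrt(44058205.3355) = 6637.64 m/s

6637.64


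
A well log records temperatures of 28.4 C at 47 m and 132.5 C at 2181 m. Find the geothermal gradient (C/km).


dT = 132.5 - 28.4 = 104.1 C
dz = 2181 - 47 = 2134 m
gradient = dT/dz * 1000 = 104.1/2134 * 1000 = 48.7816 C/km

48.7816


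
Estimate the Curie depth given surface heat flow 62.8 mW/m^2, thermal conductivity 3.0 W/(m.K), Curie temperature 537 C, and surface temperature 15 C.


T_Curie - T_surf = 537 - 15 = 522 C
Convert q to W/m^2: 62.8 mW/m^2 = 0.0628 W/m^2
d = 522 * 3.0 / 0.0628 = 24936.31 m

24936.31


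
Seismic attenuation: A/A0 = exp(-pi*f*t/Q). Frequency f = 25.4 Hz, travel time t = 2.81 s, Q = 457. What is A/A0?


pi*f*t/Q = pi*25.4*2.81/457 = 0.490652
A/A0 = exp(-0.490652) = 0.612227

0.612227


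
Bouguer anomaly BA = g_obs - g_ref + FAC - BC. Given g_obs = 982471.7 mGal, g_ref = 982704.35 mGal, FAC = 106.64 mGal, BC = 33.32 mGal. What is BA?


BA = g_obs - g_ref + FAC - BC
= 982471.7 - 982704.35 + 106.64 - 33.32
= -159.33 mGal

-159.33


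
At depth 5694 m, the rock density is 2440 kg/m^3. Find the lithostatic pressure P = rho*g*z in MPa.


P = rho * g * z / 1e6
= 2440 * 9.81 * 5694 / 1e6
= 136293861.6 / 1e6
= 136.2939 MPa

136.2939


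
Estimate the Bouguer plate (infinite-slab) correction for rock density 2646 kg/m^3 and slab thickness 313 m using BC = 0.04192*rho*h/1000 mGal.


BC = 0.04192 * rho * h / 1000
= 0.04192 * 2646 * 313 / 1000
= 34.7181 mGal

34.7181


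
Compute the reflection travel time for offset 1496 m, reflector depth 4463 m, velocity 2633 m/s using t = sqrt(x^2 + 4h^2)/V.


x^2 + 4h^2 = 1496^2 + 4*4463^2 = 2238016 + 79673476 = 81911492
sqrt(81911492) = 9050.4968
t = 9050.4968 / 2633 = 3.4373 s

3.4373


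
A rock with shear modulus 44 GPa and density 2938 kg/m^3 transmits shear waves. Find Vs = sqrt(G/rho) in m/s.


Convert G to Pa: G = 44e9 Pa
Compute G/rho = 44e9 / 2938 = 14976174.2682
Vs = sqrt(14976174.2682) = 3869.91 m/s

3869.91


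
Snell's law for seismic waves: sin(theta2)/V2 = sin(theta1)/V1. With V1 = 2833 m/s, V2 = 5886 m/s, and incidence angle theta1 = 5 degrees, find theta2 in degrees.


sin(theta1) = sin(5 deg) = 0.087156
sin(theta2) = V2/V1 * sin(theta1) = 5886/2833 * 0.087156 = 0.18108
theta2 = arcsin(0.18108) = 10.4327 degrees

10.4327


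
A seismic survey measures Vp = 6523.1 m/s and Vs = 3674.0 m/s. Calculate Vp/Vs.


Vp/Vs = 6523.1 / 3674.0
= 1.7755

1.7755


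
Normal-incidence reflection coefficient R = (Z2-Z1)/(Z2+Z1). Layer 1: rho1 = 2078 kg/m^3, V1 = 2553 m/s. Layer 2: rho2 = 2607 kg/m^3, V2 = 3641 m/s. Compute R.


Z1 = 2078 * 2553 = 5305134
Z2 = 2607 * 3641 = 9492087
R = (9492087 - 5305134) / (9492087 + 5305134) = 4186953 / 14797221 = 0.283

0.283


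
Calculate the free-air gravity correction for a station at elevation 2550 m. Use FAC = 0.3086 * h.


FAC = 0.3086 * h
= 0.3086 * 2550
= 786.93 mGal

786.93


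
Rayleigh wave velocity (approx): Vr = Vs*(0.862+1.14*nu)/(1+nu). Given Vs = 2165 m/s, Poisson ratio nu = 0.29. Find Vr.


Numerator factor = 0.862 + 1.14*0.29 = 1.1926
Denominator = 1 + 0.29 = 1.29
Vr = 2165 * 1.1926 / 1.29 = 2001.53 m/s

2001.53


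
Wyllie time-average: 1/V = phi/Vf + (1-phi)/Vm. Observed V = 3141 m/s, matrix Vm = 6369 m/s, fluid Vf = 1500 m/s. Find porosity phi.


1/V - 1/Vm = 1/3141 - 1/6369 = 0.00016136
1/Vf - 1/Vm = 1/1500 - 1/6369 = 0.00050966
phi = 0.00016136 / 0.00050966 = 0.3166

0.3166


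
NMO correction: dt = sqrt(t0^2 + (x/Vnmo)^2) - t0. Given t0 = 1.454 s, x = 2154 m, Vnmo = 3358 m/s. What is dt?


x/Vnmo = 2154/3358 = 0.641453
(x/Vnmo)^2 = 0.411462
t0^2 = 2.114116
sqrt(2.114116 + 0.411462) = 1.589207
dt = 1.589207 - 1.454 = 0.135207

0.135207


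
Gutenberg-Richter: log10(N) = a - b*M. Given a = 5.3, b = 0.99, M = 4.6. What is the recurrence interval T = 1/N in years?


log10(N) = 5.3 - 0.99*4.6 = 0.746
N = 10^0.746 = 5.571857
T = 1/N = 1/5.571857 = 0.1795 years

0.1795


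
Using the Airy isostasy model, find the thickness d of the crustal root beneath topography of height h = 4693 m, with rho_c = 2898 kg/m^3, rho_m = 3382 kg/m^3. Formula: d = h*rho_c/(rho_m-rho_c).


rho_m - rho_c = 3382 - 2898 = 484
d = 4693 * 2898 / 484
= 13600314 / 484
= 28099.82 m

28099.82


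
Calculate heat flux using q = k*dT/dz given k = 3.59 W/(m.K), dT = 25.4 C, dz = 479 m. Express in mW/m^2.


q = k * dT / dz * 1000
= 3.59 * 25.4 / 479 * 1000
= 0.190367 * 1000
= 190.3674 mW/m^2

190.3674


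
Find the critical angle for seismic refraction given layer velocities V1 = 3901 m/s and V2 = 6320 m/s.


V1/V2 = 3901/6320 = 0.617247
theta_c = arcsin(0.617247) = 38.1154 degrees

38.1154


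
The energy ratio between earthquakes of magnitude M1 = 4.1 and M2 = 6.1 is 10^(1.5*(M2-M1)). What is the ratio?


M2 - M1 = 6.1 - 4.1 = 2.0
1.5 * 2.0 = 3.0
ratio = 10^3.0 = 1000.0

1000.0


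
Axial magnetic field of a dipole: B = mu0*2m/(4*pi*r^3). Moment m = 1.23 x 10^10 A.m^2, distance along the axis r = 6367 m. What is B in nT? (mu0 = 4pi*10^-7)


m = 1.23 x 10^10 = 12300000000 A.m^2
2m = 24600000000 A.m^2
r^3 = 6367^3 = 258109832863
B = (4pi*10^-7) * 24600000000 / (4*pi * 258109832863) * 1e9
= 30913.271711 / 3243503818966.76 * 1e9
= 9.5308 nT

9.5308


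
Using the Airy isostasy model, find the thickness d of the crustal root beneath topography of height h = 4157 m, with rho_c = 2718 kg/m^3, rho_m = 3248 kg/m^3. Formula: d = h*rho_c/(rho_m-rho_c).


rho_m - rho_c = 3248 - 2718 = 530
d = 4157 * 2718 / 530
= 11298726 / 530
= 21318.35 m

21318.35


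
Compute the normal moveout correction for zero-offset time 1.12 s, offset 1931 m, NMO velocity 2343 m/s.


x/Vnmo = 1931/2343 = 0.824157
(x/Vnmo)^2 = 0.679235
t0^2 = 1.2544
sqrt(1.2544 + 0.679235) = 1.390552
dt = 1.390552 - 1.12 = 0.270552

0.270552


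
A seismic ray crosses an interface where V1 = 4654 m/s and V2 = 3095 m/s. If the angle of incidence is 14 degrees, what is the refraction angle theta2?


sin(theta1) = sin(14 deg) = 0.241922
sin(theta2) = V2/V1 * sin(theta1) = 3095/4654 * 0.241922 = 0.160883
theta2 = arcsin(0.160883) = 9.2581 degrees

9.2581


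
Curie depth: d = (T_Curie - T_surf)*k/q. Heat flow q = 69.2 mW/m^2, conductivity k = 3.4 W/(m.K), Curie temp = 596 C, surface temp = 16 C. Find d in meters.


T_Curie - T_surf = 596 - 16 = 580 C
Convert q to W/m^2: 69.2 mW/m^2 = 0.0692 W/m^2
d = 580 * 3.4 / 0.0692 = 28497.11 m

28497.11


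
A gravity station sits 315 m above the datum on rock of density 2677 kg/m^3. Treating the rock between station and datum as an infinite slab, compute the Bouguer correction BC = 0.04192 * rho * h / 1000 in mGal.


BC = 0.04192 * rho * h / 1000
= 0.04192 * 2677 * 315 / 1000
= 35.3492 mGal

35.3492


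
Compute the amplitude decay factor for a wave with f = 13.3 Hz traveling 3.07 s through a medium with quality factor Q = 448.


pi*f*t/Q = pi*13.3*3.07/448 = 0.286327
A/A0 = exp(-0.286327) = 0.751017

0.751017


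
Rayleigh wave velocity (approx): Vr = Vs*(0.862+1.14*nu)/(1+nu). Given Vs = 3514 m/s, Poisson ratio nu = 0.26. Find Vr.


Numerator factor = 0.862 + 1.14*0.26 = 1.1584
Denominator = 1 + 0.26 = 1.26
Vr = 3514 * 1.1584 / 1.26 = 3230.65 m/s

3230.65


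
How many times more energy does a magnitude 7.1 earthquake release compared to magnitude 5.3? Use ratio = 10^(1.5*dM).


M2 - M1 = 7.1 - 5.3 = 1.8
1.5 * 1.8 = 2.7
ratio = 10^2.7 = 501.19

501.19


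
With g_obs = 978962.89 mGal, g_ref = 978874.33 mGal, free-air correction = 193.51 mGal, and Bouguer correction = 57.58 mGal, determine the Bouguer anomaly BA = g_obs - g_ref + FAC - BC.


BA = g_obs - g_ref + FAC - BC
= 978962.89 - 978874.33 + 193.51 - 57.58
= 224.49 mGal

224.49


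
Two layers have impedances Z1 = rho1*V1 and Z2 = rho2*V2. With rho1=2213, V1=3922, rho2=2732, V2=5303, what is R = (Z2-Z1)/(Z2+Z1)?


Z1 = 2213 * 3922 = 8679386
Z2 = 2732 * 5303 = 14487796
R = (14487796 - 8679386) / (14487796 + 8679386) = 5808410 / 23167182 = 0.2507

0.2507


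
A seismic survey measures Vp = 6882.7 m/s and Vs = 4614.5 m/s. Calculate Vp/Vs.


Vp/Vs = 6882.7 / 4614.5
= 1.4915

1.4915


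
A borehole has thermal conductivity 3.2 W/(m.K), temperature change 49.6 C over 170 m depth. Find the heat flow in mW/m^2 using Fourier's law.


q = k * dT / dz * 1000
= 3.2 * 49.6 / 170 * 1000
= 0.933647 * 1000
= 933.6471 mW/m^2

933.6471


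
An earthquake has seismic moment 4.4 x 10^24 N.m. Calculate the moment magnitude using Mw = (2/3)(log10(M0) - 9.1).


log10(M0) = log10(4.4 x 10^24) = 24.6435
Mw = 2/3 * (24.6435 - 9.1)
= 2/3 * 15.5435
= 10.36

10.36


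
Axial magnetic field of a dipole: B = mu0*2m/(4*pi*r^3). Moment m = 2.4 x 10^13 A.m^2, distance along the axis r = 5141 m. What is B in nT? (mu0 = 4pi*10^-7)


m = 2.4 x 10^13 = 24000000000000 A.m^2
2m = 48000000000000 A.m^2
r^3 = 5141^3 = 135876018221
B = (4pi*10^-7) * 48000000000000 / (4*pi * 135876018221) * 1e9
= 60318578.948924 / 1707468402568.51 * 1e9
= 35326.3222 nT

35326.3222


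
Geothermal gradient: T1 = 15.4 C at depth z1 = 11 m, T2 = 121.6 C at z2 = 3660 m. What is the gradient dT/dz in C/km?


dT = 121.6 - 15.4 = 106.2 C
dz = 3660 - 11 = 3649 m
gradient = dT/dz * 1000 = 106.2/3649 * 1000 = 29.1039 C/km

29.1039


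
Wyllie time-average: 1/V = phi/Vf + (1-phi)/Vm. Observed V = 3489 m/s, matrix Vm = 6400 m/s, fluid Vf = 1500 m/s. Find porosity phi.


1/V - 1/Vm = 1/3489 - 1/6400 = 0.00013037
1/Vf - 1/Vm = 1/1500 - 1/6400 = 0.00051042
phi = 0.00013037 / 0.00051042 = 0.2554

0.2554


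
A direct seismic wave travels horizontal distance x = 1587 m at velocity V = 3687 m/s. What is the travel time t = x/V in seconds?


t = x / V
= 1587 / 3687
= 0.4304 s

0.4304


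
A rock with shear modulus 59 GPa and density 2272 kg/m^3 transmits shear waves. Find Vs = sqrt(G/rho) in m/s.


Convert G to Pa: G = 59e9 Pa
Compute G/rho = 59e9 / 2272 = 25968309.8592
Vs = sqrt(25968309.8592) = 5095.91 m/s

5095.91


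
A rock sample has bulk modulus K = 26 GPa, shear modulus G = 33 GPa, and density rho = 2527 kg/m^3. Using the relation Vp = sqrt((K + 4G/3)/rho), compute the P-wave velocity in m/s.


First compute the effective modulus:
K + 4G/3 = 26e9 + 4*33e9/3 = 70000000000.0 Pa
Then divide by density:
70000000000.0 / 2527 = 27700831.0249 Pa/(kg/m^3)
Take the square root:
Vp = sqrt(27700831.0249) = 5263.16 m/s

5263.16


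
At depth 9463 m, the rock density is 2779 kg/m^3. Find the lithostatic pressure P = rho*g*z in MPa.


P = rho * g * z / 1e6
= 2779 * 9.81 * 9463 / 1e6
= 257980211.37 / 1e6
= 257.9802 MPa

257.9802


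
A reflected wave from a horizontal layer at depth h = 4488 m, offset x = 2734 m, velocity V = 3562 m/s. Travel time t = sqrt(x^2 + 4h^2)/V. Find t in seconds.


x^2 + 4h^2 = 2734^2 + 4*4488^2 = 7474756 + 80568576 = 88043332
sqrt(88043332) = 9383.1408
t = 9383.1408 / 3562 = 2.6342 s

2.6342


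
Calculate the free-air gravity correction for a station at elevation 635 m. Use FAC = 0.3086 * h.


FAC = 0.3086 * h
= 0.3086 * 635
= 195.961 mGal

195.961


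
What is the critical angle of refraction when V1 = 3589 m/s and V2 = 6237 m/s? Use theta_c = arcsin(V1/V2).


V1/V2 = 3589/6237 = 0.575437
theta_c = arcsin(0.575437) = 35.1302 degrees

35.1302


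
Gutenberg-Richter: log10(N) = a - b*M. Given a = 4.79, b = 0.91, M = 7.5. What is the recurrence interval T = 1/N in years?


log10(N) = 4.79 - 0.91*7.5 = -2.035
N = 10^-2.035 = 0.009226
T = 1/N = 1/0.009226 = 108.3927 years

108.3927


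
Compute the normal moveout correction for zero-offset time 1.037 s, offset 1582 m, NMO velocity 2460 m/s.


x/Vnmo = 1582/2460 = 0.643089
(x/Vnmo)^2 = 0.413564
t0^2 = 1.075369
sqrt(1.075369 + 0.413564) = 1.220218
dt = 1.220218 - 1.037 = 0.183218

0.183218


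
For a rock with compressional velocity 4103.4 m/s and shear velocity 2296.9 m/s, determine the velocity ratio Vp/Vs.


Vp/Vs = 4103.4 / 2296.9
= 1.7865

1.7865


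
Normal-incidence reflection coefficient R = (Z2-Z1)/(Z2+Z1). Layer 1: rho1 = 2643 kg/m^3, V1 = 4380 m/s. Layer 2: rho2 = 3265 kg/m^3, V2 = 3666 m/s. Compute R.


Z1 = 2643 * 4380 = 11576340
Z2 = 3265 * 3666 = 11969490
R = (11969490 - 11576340) / (11969490 + 11576340) = 393150 / 23545830 = 0.0167

0.0167


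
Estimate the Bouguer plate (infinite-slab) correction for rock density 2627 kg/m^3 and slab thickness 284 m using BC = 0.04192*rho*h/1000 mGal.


BC = 0.04192 * rho * h / 1000
= 0.04192 * 2627 * 284 / 1000
= 31.2752 mGal

31.2752


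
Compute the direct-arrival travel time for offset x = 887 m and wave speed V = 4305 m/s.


t = x / V
= 887 / 4305
= 0.206 s

0.206


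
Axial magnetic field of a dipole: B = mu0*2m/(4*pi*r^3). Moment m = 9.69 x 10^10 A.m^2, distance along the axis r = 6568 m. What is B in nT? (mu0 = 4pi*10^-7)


m = 9.69 x 10^10 = 96900000000 A.m^2
2m = 193800000000 A.m^2
r^3 = 6568^3 = 283334482432
B = (4pi*10^-7) * 193800000000 / (4*pi * 283334482432) * 1e9
= 243536.262506 / 3560486114068.15 * 1e9
= 68.3997 nT

68.3997


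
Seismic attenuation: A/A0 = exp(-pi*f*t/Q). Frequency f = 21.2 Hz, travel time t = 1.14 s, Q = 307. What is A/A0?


pi*f*t/Q = pi*21.2*1.14/307 = 0.247316
A/A0 = exp(-0.247316) = 0.780894

0.780894


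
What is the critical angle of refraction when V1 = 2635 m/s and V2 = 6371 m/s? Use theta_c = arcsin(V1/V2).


V1/V2 = 2635/6371 = 0.413593
theta_c = arcsin(0.413593) = 24.4307 degrees

24.4307


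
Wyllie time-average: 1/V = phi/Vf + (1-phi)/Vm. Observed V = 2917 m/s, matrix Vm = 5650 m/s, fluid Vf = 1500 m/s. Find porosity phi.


1/V - 1/Vm = 1/2917 - 1/5650 = 0.00016583
1/Vf - 1/Vm = 1/1500 - 1/5650 = 0.00048968
phi = 0.00016583 / 0.00048968 = 0.3386

0.3386


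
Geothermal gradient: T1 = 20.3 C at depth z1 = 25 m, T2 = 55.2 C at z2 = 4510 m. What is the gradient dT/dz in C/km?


dT = 55.2 - 20.3 = 34.9 C
dz = 4510 - 25 = 4485 m
gradient = dT/dz * 1000 = 34.9/4485 * 1000 = 7.7815 C/km

7.7815


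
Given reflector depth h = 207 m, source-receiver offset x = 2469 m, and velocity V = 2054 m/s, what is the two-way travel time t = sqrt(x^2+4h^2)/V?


x^2 + 4h^2 = 2469^2 + 4*207^2 = 6095961 + 171396 = 6267357
sqrt(6267357) = 2503.469
t = 2503.469 / 2054 = 1.2188 s

1.2188


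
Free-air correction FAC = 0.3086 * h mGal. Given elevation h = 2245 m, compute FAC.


FAC = 0.3086 * h
= 0.3086 * 2245
= 692.807 mGal

692.807


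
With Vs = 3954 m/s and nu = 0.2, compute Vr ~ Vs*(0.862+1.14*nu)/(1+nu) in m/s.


Numerator factor = 0.862 + 1.14*0.2 = 1.09
Denominator = 1 + 0.2 = 1.2
Vr = 3954 * 1.09 / 1.2 = 3591.55 m/s

3591.55


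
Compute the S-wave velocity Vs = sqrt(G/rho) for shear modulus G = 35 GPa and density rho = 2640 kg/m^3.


Convert G to Pa: G = 35e9 Pa
Compute G/rho = 35e9 / 2640 = 13257575.7576
Vs = sqrt(13257575.7576) = 3641.1 m/s

3641.1


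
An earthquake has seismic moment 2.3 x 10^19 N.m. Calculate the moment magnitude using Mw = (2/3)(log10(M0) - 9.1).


log10(M0) = log10(2.3 x 10^19) = 19.3617
Mw = 2/3 * (19.3617 - 9.1)
= 2/3 * 10.2617
= 6.84

6.84


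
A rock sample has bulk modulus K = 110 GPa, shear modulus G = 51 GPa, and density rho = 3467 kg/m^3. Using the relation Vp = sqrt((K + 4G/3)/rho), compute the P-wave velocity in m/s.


First compute the effective modulus:
K + 4G/3 = 110e9 + 4*51e9/3 = 178000000000.0 Pa
Then divide by density:
178000000000.0 / 3467 = 51341217.1907 Pa/(kg/m^3)
Take the square root:
Vp = sqrt(51341217.1907) = 7165.28 m/s

7165.28


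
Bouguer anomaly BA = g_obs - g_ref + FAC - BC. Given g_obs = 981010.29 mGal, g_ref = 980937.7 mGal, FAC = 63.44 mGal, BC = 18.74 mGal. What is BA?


BA = g_obs - g_ref + FAC - BC
= 981010.29 - 980937.7 + 63.44 - 18.74
= 117.29 mGal

117.29


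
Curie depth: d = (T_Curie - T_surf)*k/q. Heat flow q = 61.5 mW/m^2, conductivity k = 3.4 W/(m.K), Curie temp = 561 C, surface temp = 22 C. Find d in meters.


T_Curie - T_surf = 561 - 22 = 539 C
Convert q to W/m^2: 61.5 mW/m^2 = 0.0615 W/m^2
d = 539 * 3.4 / 0.0615 = 29798.37 m

29798.37


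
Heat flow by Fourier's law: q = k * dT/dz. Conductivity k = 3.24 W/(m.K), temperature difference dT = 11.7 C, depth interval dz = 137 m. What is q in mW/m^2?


q = k * dT / dz * 1000
= 3.24 * 11.7 / 137 * 1000
= 0.276701 * 1000
= 276.7007 mW/m^2

276.7007


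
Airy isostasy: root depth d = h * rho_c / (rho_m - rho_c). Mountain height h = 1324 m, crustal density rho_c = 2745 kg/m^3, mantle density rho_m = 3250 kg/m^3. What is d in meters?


rho_m - rho_c = 3250 - 2745 = 505
d = 1324 * 2745 / 505
= 3634380 / 505
= 7196.79 m

7196.79


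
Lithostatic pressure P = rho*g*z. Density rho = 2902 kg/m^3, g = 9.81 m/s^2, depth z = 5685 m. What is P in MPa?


P = rho * g * z / 1e6
= 2902 * 9.81 * 5685 / 1e6
= 161844104.7 / 1e6
= 161.8441 MPa

161.8441


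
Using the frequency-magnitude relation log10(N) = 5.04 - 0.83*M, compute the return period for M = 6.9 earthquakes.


log10(N) = 5.04 - 0.83*6.9 = -0.687
N = 10^-0.687 = 0.205589
T = 1/N = 1/0.205589 = 4.8641 years

4.8641


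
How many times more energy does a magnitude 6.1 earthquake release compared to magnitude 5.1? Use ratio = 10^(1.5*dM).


M2 - M1 = 6.1 - 5.1 = 1.0
1.5 * 1.0 = 1.5
ratio = 10^1.5 = 31.62

31.62


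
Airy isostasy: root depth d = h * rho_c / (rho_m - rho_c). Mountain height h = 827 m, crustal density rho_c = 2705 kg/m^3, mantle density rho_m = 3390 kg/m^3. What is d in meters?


rho_m - rho_c = 3390 - 2705 = 685
d = 827 * 2705 / 685
= 2237035 / 685
= 3265.74 m

3265.74


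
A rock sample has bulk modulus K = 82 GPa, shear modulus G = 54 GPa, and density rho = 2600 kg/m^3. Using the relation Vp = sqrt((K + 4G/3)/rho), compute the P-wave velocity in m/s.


First compute the effective modulus:
K + 4G/3 = 82e9 + 4*54e9/3 = 154000000000.0 Pa
Then divide by density:
154000000000.0 / 2600 = 59230769.2308 Pa/(kg/m^3)
Take the square root:
Vp = sqrt(59230769.2308) = 7696.15 m/s

7696.15


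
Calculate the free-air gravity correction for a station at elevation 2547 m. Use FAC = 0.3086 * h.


FAC = 0.3086 * h
= 0.3086 * 2547
= 786.0042 mGal

786.0042


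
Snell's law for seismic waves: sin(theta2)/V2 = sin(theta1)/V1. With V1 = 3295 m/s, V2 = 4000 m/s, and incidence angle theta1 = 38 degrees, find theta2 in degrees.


sin(theta1) = sin(38 deg) = 0.615661
sin(theta2) = V2/V1 * sin(theta1) = 4000/3295 * 0.615661 = 0.747389
theta2 = arcsin(0.747389) = 48.3647 degrees

48.3647


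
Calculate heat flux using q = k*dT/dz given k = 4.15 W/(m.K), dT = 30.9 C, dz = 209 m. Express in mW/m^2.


q = k * dT / dz * 1000
= 4.15 * 30.9 / 209 * 1000
= 0.613565 * 1000
= 613.5646 mW/m^2

613.5646


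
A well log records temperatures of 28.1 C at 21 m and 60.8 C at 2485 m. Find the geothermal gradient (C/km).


dT = 60.8 - 28.1 = 32.7 C
dz = 2485 - 21 = 2464 m
gradient = dT/dz * 1000 = 32.7/2464 * 1000 = 13.2711 C/km

13.2711


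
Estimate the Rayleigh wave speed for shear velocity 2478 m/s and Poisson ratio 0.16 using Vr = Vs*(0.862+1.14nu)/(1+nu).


Numerator factor = 0.862 + 1.14*0.16 = 1.0444
Denominator = 1 + 0.16 = 1.16
Vr = 2478 * 1.0444 / 1.16 = 2231.05 m/s

2231.05


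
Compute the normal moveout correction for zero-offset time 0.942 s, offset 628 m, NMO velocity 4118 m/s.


x/Vnmo = 628/4118 = 0.152501
(x/Vnmo)^2 = 0.023257
t0^2 = 0.887364
sqrt(0.887364 + 0.023257) = 0.954264
dt = 0.954264 - 0.942 = 0.012264

0.012264


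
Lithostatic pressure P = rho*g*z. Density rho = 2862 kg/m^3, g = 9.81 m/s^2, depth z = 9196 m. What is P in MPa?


P = rho * g * z / 1e6
= 2862 * 9.81 * 9196 / 1e6
= 258188919.12 / 1e6
= 258.1889 MPa

258.1889


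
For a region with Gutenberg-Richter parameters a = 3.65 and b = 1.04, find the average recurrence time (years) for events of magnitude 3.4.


log10(N) = 3.65 - 1.04*3.4 = 0.114
N = 10^0.114 = 1.30017
T = 1/N = 1/1.30017 = 0.7691 years

0.7691


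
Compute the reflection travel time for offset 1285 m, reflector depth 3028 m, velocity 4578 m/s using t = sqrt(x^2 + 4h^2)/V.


x^2 + 4h^2 = 1285^2 + 4*3028^2 = 1651225 + 36675136 = 38326361
sqrt(38326361) = 6190.8288
t = 6190.8288 / 4578 = 1.3523 s

1.3523


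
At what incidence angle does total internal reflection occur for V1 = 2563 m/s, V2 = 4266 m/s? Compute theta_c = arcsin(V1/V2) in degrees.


V1/V2 = 2563/4266 = 0.600797
theta_c = arcsin(0.600797) = 36.927 degrees

36.927


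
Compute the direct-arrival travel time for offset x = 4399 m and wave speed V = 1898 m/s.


t = x / V
= 4399 / 1898
= 2.3177 s

2.3177


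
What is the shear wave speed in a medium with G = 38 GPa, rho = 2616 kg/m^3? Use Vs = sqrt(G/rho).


Convert G to Pa: G = 38e9 Pa
Compute G/rho = 38e9 / 2616 = 14525993.8838
Vs = sqrt(14525993.8838) = 3811.3 m/s

3811.3


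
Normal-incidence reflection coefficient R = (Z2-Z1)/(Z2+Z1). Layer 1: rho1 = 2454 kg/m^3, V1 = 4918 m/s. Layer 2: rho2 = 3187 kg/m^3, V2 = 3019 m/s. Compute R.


Z1 = 2454 * 4918 = 12068772
Z2 = 3187 * 3019 = 9621553
R = (9621553 - 12068772) / (9621553 + 12068772) = -2447219 / 21690325 = -0.1128

-0.1128


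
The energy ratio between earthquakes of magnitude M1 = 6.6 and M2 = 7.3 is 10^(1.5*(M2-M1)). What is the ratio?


M2 - M1 = 7.3 - 6.6 = 0.7
1.5 * 0.7 = 1.05
ratio = 10^1.05 = 11.22

11.22


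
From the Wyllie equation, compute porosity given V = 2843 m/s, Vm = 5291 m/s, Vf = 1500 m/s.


1/V - 1/Vm = 1/2843 - 1/5291 = 0.00016274
1/Vf - 1/Vm = 1/1500 - 1/5291 = 0.00047767
phi = 0.00016274 / 0.00047767 = 0.3407

0.3407


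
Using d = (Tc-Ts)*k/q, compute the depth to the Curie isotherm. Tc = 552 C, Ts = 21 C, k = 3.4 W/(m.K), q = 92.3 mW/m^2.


T_Curie - T_surf = 552 - 21 = 531 C
Convert q to W/m^2: 92.3 mW/m^2 = 0.0923 W/m^2
d = 531 * 3.4 / 0.0923 = 19560.13 m

19560.13


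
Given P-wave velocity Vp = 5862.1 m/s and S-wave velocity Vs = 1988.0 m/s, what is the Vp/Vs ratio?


Vp/Vs = 5862.1 / 1988.0
= 2.9487

2.9487


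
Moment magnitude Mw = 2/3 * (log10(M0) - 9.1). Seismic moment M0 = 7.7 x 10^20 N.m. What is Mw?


log10(M0) = log10(7.7 x 10^20) = 20.8865
Mw = 2/3 * (20.8865 - 9.1)
= 2/3 * 11.7865
= 7.86

7.86


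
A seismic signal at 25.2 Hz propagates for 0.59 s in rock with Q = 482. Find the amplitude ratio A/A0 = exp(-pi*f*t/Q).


pi*f*t/Q = pi*25.2*0.59/482 = 0.096907
A/A0 = exp(-0.096907) = 0.90764

0.90764


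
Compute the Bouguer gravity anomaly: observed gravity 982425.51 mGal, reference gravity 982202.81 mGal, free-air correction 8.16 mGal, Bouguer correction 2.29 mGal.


BA = g_obs - g_ref + FAC - BC
= 982425.51 - 982202.81 + 8.16 - 2.29
= 228.57 mGal

228.57


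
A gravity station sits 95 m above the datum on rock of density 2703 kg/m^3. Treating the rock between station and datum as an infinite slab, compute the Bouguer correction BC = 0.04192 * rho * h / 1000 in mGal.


BC = 0.04192 * rho * h / 1000
= 0.04192 * 2703 * 95 / 1000
= 10.7644 mGal

10.7644


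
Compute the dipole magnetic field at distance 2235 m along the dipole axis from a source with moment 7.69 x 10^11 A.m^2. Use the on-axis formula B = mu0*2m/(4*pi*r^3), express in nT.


m = 7.69 x 10^11 = 769000000000 A.m^2
2m = 1538000000000 A.m^2
r^3 = 2235^3 = 11164327875
B = (4pi*10^-7) * 1538000000000 / (4*pi * 11164327875) * 1e9
= 1932707.800488 / 140295081737.47 * 1e9
= 13776.0196 nT

13776.0196


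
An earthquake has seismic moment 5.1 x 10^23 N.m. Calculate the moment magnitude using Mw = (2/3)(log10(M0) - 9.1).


log10(M0) = log10(5.1 x 10^23) = 23.7076
Mw = 2/3 * (23.7076 - 9.1)
= 2/3 * 14.6076
= 9.74

9.74


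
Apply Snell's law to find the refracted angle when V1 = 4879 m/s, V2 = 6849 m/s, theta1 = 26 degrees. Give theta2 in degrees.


sin(theta1) = sin(26 deg) = 0.438371
sin(theta2) = V2/V1 * sin(theta1) = 6849/4879 * 0.438371 = 0.615373
theta2 = arcsin(0.615373) = 37.979 degrees

37.979


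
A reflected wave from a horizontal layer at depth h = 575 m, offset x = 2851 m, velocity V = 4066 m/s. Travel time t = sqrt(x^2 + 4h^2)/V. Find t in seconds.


x^2 + 4h^2 = 2851^2 + 4*575^2 = 8128201 + 1322500 = 9450701
sqrt(9450701) = 3074.1992
t = 3074.1992 / 4066 = 0.7561 s

0.7561


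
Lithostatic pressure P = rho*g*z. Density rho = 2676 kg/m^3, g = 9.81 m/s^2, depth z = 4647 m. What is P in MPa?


P = rho * g * z / 1e6
= 2676 * 9.81 * 4647 / 1e6
= 121990999.32 / 1e6
= 121.991 MPa

121.991


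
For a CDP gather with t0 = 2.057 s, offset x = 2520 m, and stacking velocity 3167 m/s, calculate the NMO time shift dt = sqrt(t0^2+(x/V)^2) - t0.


x/Vnmo = 2520/3167 = 0.795706
(x/Vnmo)^2 = 0.633148
t0^2 = 4.231249
sqrt(4.231249 + 0.633148) = 2.205538
dt = 2.205538 - 2.057 = 0.148538

0.148538


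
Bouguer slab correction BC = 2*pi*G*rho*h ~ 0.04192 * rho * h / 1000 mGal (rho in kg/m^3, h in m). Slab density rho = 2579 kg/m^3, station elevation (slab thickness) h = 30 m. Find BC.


BC = 0.04192 * rho * h / 1000
= 0.04192 * 2579 * 30 / 1000
= 3.2434 mGal

3.2434


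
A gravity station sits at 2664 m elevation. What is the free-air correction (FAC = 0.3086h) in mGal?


FAC = 0.3086 * h
= 0.3086 * 2664
= 822.1104 mGal

822.1104


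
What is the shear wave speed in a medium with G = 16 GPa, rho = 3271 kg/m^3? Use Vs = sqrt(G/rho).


Convert G to Pa: G = 16e9 Pa
Compute G/rho = 16e9 / 3271 = 4891470.4983
Vs = sqrt(4891470.4983) = 2211.67 m/s

2211.67


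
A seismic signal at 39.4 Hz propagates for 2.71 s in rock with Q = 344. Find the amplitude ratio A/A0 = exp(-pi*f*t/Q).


pi*f*t/Q = pi*39.4*2.71/344 = 0.975117
A/A0 = exp(-0.975117) = 0.377148

0.377148


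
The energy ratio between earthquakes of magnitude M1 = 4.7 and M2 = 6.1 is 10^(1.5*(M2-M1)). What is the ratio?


M2 - M1 = 6.1 - 4.7 = 1.4
1.5 * 1.4 = 2.1
ratio = 10^2.1 = 125.89

125.89


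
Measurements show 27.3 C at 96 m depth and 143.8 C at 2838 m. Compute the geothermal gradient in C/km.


dT = 143.8 - 27.3 = 116.5 C
dz = 2838 - 96 = 2742 m
gradient = dT/dz * 1000 = 116.5/2742 * 1000 = 42.4872 C/km

42.4872


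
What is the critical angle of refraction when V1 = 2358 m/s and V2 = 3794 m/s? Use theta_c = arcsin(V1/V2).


V1/V2 = 2358/3794 = 0.621508
theta_c = arcsin(0.621508) = 38.4263 degrees

38.4263


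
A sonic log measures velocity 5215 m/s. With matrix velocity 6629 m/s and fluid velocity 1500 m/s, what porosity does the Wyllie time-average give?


1/V - 1/Vm = 1/5215 - 1/6629 = 4.09e-05
1/Vf - 1/Vm = 1/1500 - 1/6629 = 0.00051581
phi = 4.09e-05 / 0.00051581 = 0.0793

0.0793


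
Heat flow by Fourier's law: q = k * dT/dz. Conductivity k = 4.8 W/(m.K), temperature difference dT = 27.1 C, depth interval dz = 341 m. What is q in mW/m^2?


q = k * dT / dz * 1000
= 4.8 * 27.1 / 341 * 1000
= 0.381466 * 1000
= 381.4663 mW/m^2

381.4663


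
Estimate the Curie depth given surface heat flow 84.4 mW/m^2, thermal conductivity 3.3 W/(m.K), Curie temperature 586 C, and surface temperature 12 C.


T_Curie - T_surf = 586 - 12 = 574 C
Convert q to W/m^2: 84.4 mW/m^2 = 0.0844 W/m^2
d = 574 * 3.3 / 0.0844 = 22443.13 m

22443.13


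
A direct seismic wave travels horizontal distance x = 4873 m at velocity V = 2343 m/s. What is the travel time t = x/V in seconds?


t = x / V
= 4873 / 2343
= 2.0798 s

2.0798


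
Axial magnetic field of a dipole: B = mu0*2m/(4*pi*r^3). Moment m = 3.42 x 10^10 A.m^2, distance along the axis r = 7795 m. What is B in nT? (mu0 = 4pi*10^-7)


m = 3.42 x 10^10 = 34200000000 A.m^2
2m = 68400000000 A.m^2
r^3 = 7795^3 = 473639984875
B = (4pi*10^-7) * 68400000000 / (4*pi * 473639984875) * 1e9
= 85953.975002 / 5951935587718.72 * 1e9
= 14.4413 nT

14.4413


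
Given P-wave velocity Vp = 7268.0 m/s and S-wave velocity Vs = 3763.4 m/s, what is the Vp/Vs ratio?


Vp/Vs = 7268.0 / 3763.4
= 1.9312

1.9312


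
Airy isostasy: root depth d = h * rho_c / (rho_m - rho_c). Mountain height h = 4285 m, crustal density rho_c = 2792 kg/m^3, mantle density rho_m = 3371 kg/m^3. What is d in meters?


rho_m - rho_c = 3371 - 2792 = 579
d = 4285 * 2792 / 579
= 11963720 / 579
= 20662.73 m

20662.73


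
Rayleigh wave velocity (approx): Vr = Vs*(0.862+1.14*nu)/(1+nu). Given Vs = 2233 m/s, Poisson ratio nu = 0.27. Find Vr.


Numerator factor = 0.862 + 1.14*0.27 = 1.1698
Denominator = 1 + 0.27 = 1.27
Vr = 2233 * 1.1698 / 1.27 = 2056.82 m/s

2056.82


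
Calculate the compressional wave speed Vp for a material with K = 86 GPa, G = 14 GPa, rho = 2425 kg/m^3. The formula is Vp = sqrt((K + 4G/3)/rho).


First compute the effective modulus:
K + 4G/3 = 86e9 + 4*14e9/3 = 104666666666.67 Pa
Then divide by density:
104666666666.67 / 2425 = 43161512.0275 Pa/(kg/m^3)
Take the square root:
Vp = sqrt(43161512.0275) = 6569.74 m/s

6569.74


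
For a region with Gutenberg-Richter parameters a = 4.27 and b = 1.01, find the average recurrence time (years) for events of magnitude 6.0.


log10(N) = 4.27 - 1.01*6.0 = -1.79
N = 10^-1.79 = 0.016218
T = 1/N = 1/0.016218 = 61.6595 years

61.6595


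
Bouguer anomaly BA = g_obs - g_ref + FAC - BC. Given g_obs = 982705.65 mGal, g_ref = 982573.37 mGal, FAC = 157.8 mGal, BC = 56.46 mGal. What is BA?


BA = g_obs - g_ref + FAC - BC
= 982705.65 - 982573.37 + 157.8 - 56.46
= 233.62 mGal

233.62


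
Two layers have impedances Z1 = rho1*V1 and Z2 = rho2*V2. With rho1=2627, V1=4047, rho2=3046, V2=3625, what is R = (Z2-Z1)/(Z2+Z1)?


Z1 = 2627 * 4047 = 10631469
Z2 = 3046 * 3625 = 11041750
R = (11041750 - 10631469) / (11041750 + 10631469) = 410281 / 21673219 = 0.0189

0.0189


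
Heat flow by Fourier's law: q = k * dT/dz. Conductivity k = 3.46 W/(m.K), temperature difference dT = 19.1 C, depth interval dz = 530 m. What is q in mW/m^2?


q = k * dT / dz * 1000
= 3.46 * 19.1 / 530 * 1000
= 0.124691 * 1000
= 124.6906 mW/m^2

124.6906


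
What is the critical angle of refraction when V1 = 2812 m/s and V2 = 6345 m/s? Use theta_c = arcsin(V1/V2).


V1/V2 = 2812/6345 = 0.443184
theta_c = arcsin(0.443184) = 26.3072 degrees

26.3072


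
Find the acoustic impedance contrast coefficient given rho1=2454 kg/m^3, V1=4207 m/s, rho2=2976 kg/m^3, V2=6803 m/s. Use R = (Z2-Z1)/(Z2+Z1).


Z1 = 2454 * 4207 = 10323978
Z2 = 2976 * 6803 = 20245728
R = (20245728 - 10323978) / (20245728 + 10323978) = 9921750 / 30569706 = 0.3246

0.3246


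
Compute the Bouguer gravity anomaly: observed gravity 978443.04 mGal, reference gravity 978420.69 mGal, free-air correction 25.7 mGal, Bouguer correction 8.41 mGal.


BA = g_obs - g_ref + FAC - BC
= 978443.04 - 978420.69 + 25.7 - 8.41
= 39.64 mGal

39.64


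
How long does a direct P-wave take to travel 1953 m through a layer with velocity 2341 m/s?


t = x / V
= 1953 / 2341
= 0.8343 s

0.8343


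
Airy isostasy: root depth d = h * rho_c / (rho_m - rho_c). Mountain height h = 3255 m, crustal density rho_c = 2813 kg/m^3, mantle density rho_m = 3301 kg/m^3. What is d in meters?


rho_m - rho_c = 3301 - 2813 = 488
d = 3255 * 2813 / 488
= 9156315 / 488
= 18762.94 m

18762.94


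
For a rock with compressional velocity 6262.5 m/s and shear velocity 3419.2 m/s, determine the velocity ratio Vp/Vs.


Vp/Vs = 6262.5 / 3419.2
= 1.8316

1.8316


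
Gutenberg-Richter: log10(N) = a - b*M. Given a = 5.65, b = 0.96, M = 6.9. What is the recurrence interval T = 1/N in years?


log10(N) = 5.65 - 0.96*6.9 = -0.974
N = 10^-0.974 = 0.10617
T = 1/N = 1/0.10617 = 9.4189 years

9.4189


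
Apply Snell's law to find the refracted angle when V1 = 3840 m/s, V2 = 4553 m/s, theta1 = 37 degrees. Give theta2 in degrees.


sin(theta1) = sin(37 deg) = 0.601815
sin(theta2) = V2/V1 * sin(theta1) = 4553/3840 * 0.601815 = 0.713558
theta2 = arcsin(0.713558) = 45.5252 degrees

45.5252


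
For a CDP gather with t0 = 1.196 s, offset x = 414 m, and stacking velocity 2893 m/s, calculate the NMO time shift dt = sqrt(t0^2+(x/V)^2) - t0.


x/Vnmo = 414/2893 = 0.143104
(x/Vnmo)^2 = 0.020479
t0^2 = 1.430416
sqrt(1.430416 + 0.020479) = 1.204531
dt = 1.204531 - 1.196 = 0.008531

0.008531
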